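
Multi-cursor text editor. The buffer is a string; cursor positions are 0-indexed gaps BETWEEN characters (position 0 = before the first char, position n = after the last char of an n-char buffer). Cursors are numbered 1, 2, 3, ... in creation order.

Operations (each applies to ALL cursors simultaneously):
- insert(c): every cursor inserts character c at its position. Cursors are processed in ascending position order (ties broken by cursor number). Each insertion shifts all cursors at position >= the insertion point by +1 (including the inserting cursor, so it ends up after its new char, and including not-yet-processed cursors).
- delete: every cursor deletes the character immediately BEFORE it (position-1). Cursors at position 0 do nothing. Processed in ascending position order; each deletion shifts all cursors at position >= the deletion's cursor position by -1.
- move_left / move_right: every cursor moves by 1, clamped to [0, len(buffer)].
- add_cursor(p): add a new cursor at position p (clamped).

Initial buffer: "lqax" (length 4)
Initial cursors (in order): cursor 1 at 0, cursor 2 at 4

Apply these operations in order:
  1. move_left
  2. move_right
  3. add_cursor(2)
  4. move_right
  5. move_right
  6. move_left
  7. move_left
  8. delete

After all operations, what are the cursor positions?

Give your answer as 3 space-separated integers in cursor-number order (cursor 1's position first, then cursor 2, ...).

After op 1 (move_left): buffer="lqax" (len 4), cursors c1@0 c2@3, authorship ....
After op 2 (move_right): buffer="lqax" (len 4), cursors c1@1 c2@4, authorship ....
After op 3 (add_cursor(2)): buffer="lqax" (len 4), cursors c1@1 c3@2 c2@4, authorship ....
After op 4 (move_right): buffer="lqax" (len 4), cursors c1@2 c3@3 c2@4, authorship ....
After op 5 (move_right): buffer="lqax" (len 4), cursors c1@3 c2@4 c3@4, authorship ....
After op 6 (move_left): buffer="lqax" (len 4), cursors c1@2 c2@3 c3@3, authorship ....
After op 7 (move_left): buffer="lqax" (len 4), cursors c1@1 c2@2 c3@2, authorship ....
After op 8 (delete): buffer="ax" (len 2), cursors c1@0 c2@0 c3@0, authorship ..

Answer: 0 0 0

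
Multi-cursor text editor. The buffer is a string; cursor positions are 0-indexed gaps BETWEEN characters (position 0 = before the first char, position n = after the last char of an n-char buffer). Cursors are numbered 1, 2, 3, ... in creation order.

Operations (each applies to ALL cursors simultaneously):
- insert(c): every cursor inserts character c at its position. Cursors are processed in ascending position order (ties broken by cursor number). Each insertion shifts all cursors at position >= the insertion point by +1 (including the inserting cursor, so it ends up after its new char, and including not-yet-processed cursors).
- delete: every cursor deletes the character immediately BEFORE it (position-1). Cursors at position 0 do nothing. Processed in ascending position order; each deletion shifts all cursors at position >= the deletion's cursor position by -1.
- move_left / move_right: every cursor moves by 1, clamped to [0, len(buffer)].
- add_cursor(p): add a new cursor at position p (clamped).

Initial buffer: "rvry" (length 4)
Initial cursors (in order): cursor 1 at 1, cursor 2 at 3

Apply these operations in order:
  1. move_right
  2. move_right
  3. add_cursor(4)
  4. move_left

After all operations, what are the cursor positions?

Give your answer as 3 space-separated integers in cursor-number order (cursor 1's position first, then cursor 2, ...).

After op 1 (move_right): buffer="rvry" (len 4), cursors c1@2 c2@4, authorship ....
After op 2 (move_right): buffer="rvry" (len 4), cursors c1@3 c2@4, authorship ....
After op 3 (add_cursor(4)): buffer="rvry" (len 4), cursors c1@3 c2@4 c3@4, authorship ....
After op 4 (move_left): buffer="rvry" (len 4), cursors c1@2 c2@3 c3@3, authorship ....

Answer: 2 3 3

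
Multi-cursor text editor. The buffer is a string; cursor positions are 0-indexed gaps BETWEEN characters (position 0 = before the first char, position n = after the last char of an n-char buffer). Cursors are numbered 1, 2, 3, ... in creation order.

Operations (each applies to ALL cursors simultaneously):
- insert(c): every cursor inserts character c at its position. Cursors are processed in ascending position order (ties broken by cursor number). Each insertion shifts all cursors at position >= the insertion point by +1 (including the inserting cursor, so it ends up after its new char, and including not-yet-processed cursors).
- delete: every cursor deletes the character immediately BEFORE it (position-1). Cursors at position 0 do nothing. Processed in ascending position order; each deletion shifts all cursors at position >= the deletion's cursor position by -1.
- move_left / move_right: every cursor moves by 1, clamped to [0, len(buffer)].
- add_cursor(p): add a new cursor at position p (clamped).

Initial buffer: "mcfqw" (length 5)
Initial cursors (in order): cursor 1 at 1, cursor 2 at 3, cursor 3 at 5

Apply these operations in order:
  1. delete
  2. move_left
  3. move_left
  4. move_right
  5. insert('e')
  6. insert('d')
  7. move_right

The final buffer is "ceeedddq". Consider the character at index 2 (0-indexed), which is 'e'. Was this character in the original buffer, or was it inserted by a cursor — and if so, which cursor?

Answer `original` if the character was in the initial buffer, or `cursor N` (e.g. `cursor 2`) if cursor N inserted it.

Answer: cursor 2

Derivation:
After op 1 (delete): buffer="cq" (len 2), cursors c1@0 c2@1 c3@2, authorship ..
After op 2 (move_left): buffer="cq" (len 2), cursors c1@0 c2@0 c3@1, authorship ..
After op 3 (move_left): buffer="cq" (len 2), cursors c1@0 c2@0 c3@0, authorship ..
After op 4 (move_right): buffer="cq" (len 2), cursors c1@1 c2@1 c3@1, authorship ..
After op 5 (insert('e')): buffer="ceeeq" (len 5), cursors c1@4 c2@4 c3@4, authorship .123.
After op 6 (insert('d')): buffer="ceeedddq" (len 8), cursors c1@7 c2@7 c3@7, authorship .123123.
After op 7 (move_right): buffer="ceeedddq" (len 8), cursors c1@8 c2@8 c3@8, authorship .123123.
Authorship (.=original, N=cursor N): . 1 2 3 1 2 3 .
Index 2: author = 2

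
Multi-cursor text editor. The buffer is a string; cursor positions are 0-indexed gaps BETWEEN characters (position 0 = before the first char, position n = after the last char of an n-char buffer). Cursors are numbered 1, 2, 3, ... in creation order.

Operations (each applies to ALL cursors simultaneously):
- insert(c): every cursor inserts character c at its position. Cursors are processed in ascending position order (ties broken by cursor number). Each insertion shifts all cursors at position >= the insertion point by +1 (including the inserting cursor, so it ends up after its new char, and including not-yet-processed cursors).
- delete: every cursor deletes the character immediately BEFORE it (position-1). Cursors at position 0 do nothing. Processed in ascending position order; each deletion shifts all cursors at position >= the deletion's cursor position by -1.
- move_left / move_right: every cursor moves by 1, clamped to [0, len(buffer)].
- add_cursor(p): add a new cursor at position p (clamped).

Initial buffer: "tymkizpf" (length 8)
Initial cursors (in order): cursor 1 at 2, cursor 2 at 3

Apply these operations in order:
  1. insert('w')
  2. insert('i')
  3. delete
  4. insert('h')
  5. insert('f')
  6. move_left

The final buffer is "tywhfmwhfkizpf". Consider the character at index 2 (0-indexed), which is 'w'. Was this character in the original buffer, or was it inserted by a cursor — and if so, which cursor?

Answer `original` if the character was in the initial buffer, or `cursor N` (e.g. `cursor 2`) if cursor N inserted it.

Answer: cursor 1

Derivation:
After op 1 (insert('w')): buffer="tywmwkizpf" (len 10), cursors c1@3 c2@5, authorship ..1.2.....
After op 2 (insert('i')): buffer="tywimwikizpf" (len 12), cursors c1@4 c2@7, authorship ..11.22.....
After op 3 (delete): buffer="tywmwkizpf" (len 10), cursors c1@3 c2@5, authorship ..1.2.....
After op 4 (insert('h')): buffer="tywhmwhkizpf" (len 12), cursors c1@4 c2@7, authorship ..11.22.....
After op 5 (insert('f')): buffer="tywhfmwhfkizpf" (len 14), cursors c1@5 c2@9, authorship ..111.222.....
After op 6 (move_left): buffer="tywhfmwhfkizpf" (len 14), cursors c1@4 c2@8, authorship ..111.222.....
Authorship (.=original, N=cursor N): . . 1 1 1 . 2 2 2 . . . . .
Index 2: author = 1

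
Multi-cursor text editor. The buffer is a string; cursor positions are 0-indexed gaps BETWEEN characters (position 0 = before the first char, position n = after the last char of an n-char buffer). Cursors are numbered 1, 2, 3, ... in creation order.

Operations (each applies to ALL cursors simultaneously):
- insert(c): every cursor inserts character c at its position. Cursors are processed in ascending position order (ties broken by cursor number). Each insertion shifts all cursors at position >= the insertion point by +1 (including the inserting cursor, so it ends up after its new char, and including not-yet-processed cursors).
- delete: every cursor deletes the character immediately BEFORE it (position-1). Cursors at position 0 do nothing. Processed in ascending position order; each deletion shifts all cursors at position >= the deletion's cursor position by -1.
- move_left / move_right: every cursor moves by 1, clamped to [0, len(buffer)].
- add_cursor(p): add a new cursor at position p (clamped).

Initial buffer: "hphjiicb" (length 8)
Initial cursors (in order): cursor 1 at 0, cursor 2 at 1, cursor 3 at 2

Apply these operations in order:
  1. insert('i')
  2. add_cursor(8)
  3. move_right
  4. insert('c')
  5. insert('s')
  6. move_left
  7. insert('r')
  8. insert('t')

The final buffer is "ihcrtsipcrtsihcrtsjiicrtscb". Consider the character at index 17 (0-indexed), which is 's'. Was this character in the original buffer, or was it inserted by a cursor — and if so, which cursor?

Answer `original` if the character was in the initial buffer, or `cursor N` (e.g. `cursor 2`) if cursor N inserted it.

After op 1 (insert('i')): buffer="ihipihjiicb" (len 11), cursors c1@1 c2@3 c3@5, authorship 1.2.3......
After op 2 (add_cursor(8)): buffer="ihipihjiicb" (len 11), cursors c1@1 c2@3 c3@5 c4@8, authorship 1.2.3......
After op 3 (move_right): buffer="ihipihjiicb" (len 11), cursors c1@2 c2@4 c3@6 c4@9, authorship 1.2.3......
After op 4 (insert('c')): buffer="ihcipcihcjiiccb" (len 15), cursors c1@3 c2@6 c3@9 c4@13, authorship 1.12.23.3...4..
After op 5 (insert('s')): buffer="ihcsipcsihcsjiicscb" (len 19), cursors c1@4 c2@8 c3@12 c4@17, authorship 1.112.223.33...44..
After op 6 (move_left): buffer="ihcsipcsihcsjiicscb" (len 19), cursors c1@3 c2@7 c3@11 c4@16, authorship 1.112.223.33...44..
After op 7 (insert('r')): buffer="ihcrsipcrsihcrsjiicrscb" (len 23), cursors c1@4 c2@9 c3@14 c4@20, authorship 1.1112.2223.333...444..
After op 8 (insert('t')): buffer="ihcrtsipcrtsihcrtsjiicrtscb" (len 27), cursors c1@5 c2@11 c3@17 c4@24, authorship 1.11112.22223.3333...4444..
Authorship (.=original, N=cursor N): 1 . 1 1 1 1 2 . 2 2 2 2 3 . 3 3 3 3 . . . 4 4 4 4 . .
Index 17: author = 3

Answer: cursor 3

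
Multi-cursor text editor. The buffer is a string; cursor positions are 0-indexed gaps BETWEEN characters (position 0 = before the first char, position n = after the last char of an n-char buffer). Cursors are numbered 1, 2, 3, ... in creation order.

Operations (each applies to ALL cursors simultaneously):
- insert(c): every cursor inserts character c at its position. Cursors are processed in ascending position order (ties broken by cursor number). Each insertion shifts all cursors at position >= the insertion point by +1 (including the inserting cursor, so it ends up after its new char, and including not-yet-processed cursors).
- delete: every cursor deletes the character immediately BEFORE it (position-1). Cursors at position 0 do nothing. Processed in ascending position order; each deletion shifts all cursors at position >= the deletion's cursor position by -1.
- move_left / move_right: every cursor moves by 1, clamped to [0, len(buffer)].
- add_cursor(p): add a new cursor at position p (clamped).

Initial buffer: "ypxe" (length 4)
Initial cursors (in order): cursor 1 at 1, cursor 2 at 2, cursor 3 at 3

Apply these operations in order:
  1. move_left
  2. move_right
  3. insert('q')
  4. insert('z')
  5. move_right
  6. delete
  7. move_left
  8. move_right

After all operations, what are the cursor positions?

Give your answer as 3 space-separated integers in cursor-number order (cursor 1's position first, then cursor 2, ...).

Answer: 3 5 7

Derivation:
After op 1 (move_left): buffer="ypxe" (len 4), cursors c1@0 c2@1 c3@2, authorship ....
After op 2 (move_right): buffer="ypxe" (len 4), cursors c1@1 c2@2 c3@3, authorship ....
After op 3 (insert('q')): buffer="yqpqxqe" (len 7), cursors c1@2 c2@4 c3@6, authorship .1.2.3.
After op 4 (insert('z')): buffer="yqzpqzxqze" (len 10), cursors c1@3 c2@6 c3@9, authorship .11.22.33.
After op 5 (move_right): buffer="yqzpqzxqze" (len 10), cursors c1@4 c2@7 c3@10, authorship .11.22.33.
After op 6 (delete): buffer="yqzqzqz" (len 7), cursors c1@3 c2@5 c3@7, authorship .112233
After op 7 (move_left): buffer="yqzqzqz" (len 7), cursors c1@2 c2@4 c3@6, authorship .112233
After op 8 (move_right): buffer="yqzqzqz" (len 7), cursors c1@3 c2@5 c3@7, authorship .112233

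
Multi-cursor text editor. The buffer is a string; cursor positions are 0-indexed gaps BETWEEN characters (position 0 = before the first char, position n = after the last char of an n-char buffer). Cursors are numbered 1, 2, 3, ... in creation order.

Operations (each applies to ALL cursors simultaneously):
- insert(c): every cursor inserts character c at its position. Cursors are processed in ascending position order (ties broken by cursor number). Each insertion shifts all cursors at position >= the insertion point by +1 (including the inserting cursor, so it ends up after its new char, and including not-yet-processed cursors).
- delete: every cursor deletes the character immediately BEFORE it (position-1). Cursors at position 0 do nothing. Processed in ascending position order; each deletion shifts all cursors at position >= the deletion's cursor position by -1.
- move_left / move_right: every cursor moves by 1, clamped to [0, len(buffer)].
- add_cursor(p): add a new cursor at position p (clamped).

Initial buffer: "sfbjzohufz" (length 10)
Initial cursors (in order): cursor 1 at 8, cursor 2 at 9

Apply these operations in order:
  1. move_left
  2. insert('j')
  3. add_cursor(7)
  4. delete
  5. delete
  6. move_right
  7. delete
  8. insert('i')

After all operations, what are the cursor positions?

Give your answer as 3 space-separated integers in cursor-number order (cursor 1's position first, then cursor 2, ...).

Answer: 5 5 5

Derivation:
After op 1 (move_left): buffer="sfbjzohufz" (len 10), cursors c1@7 c2@8, authorship ..........
After op 2 (insert('j')): buffer="sfbjzohjujfz" (len 12), cursors c1@8 c2@10, authorship .......1.2..
After op 3 (add_cursor(7)): buffer="sfbjzohjujfz" (len 12), cursors c3@7 c1@8 c2@10, authorship .......1.2..
After op 4 (delete): buffer="sfbjzoufz" (len 9), cursors c1@6 c3@6 c2@7, authorship .........
After op 5 (delete): buffer="sfbjfz" (len 6), cursors c1@4 c2@4 c3@4, authorship ......
After op 6 (move_right): buffer="sfbjfz" (len 6), cursors c1@5 c2@5 c3@5, authorship ......
After op 7 (delete): buffer="sfz" (len 3), cursors c1@2 c2@2 c3@2, authorship ...
After op 8 (insert('i')): buffer="sfiiiz" (len 6), cursors c1@5 c2@5 c3@5, authorship ..123.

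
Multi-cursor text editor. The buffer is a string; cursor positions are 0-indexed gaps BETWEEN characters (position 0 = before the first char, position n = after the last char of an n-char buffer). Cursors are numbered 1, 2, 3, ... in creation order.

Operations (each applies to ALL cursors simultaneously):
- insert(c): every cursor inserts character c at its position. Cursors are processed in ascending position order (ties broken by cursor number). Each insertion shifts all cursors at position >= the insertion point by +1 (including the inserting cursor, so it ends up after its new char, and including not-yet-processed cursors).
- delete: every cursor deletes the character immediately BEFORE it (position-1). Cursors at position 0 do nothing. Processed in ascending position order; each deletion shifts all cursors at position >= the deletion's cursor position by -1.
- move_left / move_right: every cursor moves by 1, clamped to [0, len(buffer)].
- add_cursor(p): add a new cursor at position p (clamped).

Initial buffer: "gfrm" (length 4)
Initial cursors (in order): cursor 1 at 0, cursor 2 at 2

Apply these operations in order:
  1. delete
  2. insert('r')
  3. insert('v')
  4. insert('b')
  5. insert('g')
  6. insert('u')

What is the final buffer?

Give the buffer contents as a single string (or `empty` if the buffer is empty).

After op 1 (delete): buffer="grm" (len 3), cursors c1@0 c2@1, authorship ...
After op 2 (insert('r')): buffer="rgrrm" (len 5), cursors c1@1 c2@3, authorship 1.2..
After op 3 (insert('v')): buffer="rvgrvrm" (len 7), cursors c1@2 c2@5, authorship 11.22..
After op 4 (insert('b')): buffer="rvbgrvbrm" (len 9), cursors c1@3 c2@7, authorship 111.222..
After op 5 (insert('g')): buffer="rvbggrvbgrm" (len 11), cursors c1@4 c2@9, authorship 1111.2222..
After op 6 (insert('u')): buffer="rvbgugrvbgurm" (len 13), cursors c1@5 c2@11, authorship 11111.22222..

Answer: rvbgugrvbgurm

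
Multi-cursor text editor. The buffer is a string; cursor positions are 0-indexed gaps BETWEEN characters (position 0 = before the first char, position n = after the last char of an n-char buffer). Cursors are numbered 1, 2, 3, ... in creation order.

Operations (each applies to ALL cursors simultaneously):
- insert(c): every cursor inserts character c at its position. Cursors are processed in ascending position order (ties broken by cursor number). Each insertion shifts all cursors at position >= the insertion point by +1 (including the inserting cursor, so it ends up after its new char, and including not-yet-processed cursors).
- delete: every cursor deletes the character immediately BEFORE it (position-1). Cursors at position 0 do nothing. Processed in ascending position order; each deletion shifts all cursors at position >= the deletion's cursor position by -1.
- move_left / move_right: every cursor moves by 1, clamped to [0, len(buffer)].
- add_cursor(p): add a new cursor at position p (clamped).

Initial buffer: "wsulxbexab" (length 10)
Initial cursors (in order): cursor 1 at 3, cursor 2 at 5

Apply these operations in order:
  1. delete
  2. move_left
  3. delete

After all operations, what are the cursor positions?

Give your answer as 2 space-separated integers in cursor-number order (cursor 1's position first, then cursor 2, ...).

Answer: 0 0

Derivation:
After op 1 (delete): buffer="wslbexab" (len 8), cursors c1@2 c2@3, authorship ........
After op 2 (move_left): buffer="wslbexab" (len 8), cursors c1@1 c2@2, authorship ........
After op 3 (delete): buffer="lbexab" (len 6), cursors c1@0 c2@0, authorship ......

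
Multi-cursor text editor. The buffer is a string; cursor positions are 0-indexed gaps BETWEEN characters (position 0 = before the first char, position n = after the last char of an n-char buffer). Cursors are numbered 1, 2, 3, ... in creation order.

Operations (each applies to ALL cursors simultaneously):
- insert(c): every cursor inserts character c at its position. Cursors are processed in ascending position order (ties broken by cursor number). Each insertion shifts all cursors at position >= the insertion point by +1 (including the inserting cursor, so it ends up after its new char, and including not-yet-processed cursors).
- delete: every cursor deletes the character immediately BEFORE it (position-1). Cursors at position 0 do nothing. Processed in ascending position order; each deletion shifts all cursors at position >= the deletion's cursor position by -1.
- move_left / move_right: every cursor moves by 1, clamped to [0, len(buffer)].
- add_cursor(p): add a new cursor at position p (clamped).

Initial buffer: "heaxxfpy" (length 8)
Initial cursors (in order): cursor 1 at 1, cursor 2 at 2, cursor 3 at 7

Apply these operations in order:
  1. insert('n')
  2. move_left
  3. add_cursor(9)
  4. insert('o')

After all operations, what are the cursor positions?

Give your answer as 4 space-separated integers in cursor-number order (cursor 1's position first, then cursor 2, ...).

Answer: 2 5 13 13

Derivation:
After op 1 (insert('n')): buffer="hnenaxxfpny" (len 11), cursors c1@2 c2@4 c3@10, authorship .1.2.....3.
After op 2 (move_left): buffer="hnenaxxfpny" (len 11), cursors c1@1 c2@3 c3@9, authorship .1.2.....3.
After op 3 (add_cursor(9)): buffer="hnenaxxfpny" (len 11), cursors c1@1 c2@3 c3@9 c4@9, authorship .1.2.....3.
After op 4 (insert('o')): buffer="honeonaxxfpoony" (len 15), cursors c1@2 c2@5 c3@13 c4@13, authorship .11.22.....343.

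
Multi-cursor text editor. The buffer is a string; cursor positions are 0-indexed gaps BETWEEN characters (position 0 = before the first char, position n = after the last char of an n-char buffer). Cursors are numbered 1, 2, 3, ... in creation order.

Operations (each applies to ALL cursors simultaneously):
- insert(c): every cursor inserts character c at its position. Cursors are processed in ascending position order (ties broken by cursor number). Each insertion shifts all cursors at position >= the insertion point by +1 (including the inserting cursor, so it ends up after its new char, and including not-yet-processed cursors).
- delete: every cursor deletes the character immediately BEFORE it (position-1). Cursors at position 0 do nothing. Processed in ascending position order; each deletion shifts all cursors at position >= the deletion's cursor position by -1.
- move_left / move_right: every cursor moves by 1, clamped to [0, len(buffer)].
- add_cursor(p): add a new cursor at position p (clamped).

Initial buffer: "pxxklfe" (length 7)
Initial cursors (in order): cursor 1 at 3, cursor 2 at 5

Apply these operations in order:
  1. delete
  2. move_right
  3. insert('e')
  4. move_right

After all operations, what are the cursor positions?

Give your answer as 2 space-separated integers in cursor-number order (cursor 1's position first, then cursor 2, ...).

After op 1 (delete): buffer="pxkfe" (len 5), cursors c1@2 c2@3, authorship .....
After op 2 (move_right): buffer="pxkfe" (len 5), cursors c1@3 c2@4, authorship .....
After op 3 (insert('e')): buffer="pxkefee" (len 7), cursors c1@4 c2@6, authorship ...1.2.
After op 4 (move_right): buffer="pxkefee" (len 7), cursors c1@5 c2@7, authorship ...1.2.

Answer: 5 7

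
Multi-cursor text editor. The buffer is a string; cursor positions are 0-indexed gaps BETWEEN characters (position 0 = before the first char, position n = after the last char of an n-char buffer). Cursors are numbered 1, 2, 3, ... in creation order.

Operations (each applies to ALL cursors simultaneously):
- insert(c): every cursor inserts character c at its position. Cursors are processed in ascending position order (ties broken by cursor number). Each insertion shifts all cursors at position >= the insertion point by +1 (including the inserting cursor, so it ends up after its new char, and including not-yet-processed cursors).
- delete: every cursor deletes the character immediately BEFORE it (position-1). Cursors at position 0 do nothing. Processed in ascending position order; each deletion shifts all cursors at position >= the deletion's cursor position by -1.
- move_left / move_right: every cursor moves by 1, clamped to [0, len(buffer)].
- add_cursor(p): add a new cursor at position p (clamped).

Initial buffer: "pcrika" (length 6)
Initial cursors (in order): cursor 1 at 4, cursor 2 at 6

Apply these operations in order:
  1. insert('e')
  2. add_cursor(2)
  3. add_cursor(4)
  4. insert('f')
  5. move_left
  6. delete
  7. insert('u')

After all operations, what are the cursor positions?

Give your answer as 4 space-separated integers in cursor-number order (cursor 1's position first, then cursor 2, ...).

After op 1 (insert('e')): buffer="pcriekae" (len 8), cursors c1@5 c2@8, authorship ....1..2
After op 2 (add_cursor(2)): buffer="pcriekae" (len 8), cursors c3@2 c1@5 c2@8, authorship ....1..2
After op 3 (add_cursor(4)): buffer="pcriekae" (len 8), cursors c3@2 c4@4 c1@5 c2@8, authorship ....1..2
After op 4 (insert('f')): buffer="pcfrifefkaef" (len 12), cursors c3@3 c4@6 c1@8 c2@12, authorship ..3..411..22
After op 5 (move_left): buffer="pcfrifefkaef" (len 12), cursors c3@2 c4@5 c1@7 c2@11, authorship ..3..411..22
After op 6 (delete): buffer="pfrffkaf" (len 8), cursors c3@1 c4@3 c1@4 c2@7, authorship .3.41..2
After op 7 (insert('u')): buffer="pufrufufkauf" (len 12), cursors c3@2 c4@5 c1@7 c2@11, authorship .33.4411..22

Answer: 7 11 2 5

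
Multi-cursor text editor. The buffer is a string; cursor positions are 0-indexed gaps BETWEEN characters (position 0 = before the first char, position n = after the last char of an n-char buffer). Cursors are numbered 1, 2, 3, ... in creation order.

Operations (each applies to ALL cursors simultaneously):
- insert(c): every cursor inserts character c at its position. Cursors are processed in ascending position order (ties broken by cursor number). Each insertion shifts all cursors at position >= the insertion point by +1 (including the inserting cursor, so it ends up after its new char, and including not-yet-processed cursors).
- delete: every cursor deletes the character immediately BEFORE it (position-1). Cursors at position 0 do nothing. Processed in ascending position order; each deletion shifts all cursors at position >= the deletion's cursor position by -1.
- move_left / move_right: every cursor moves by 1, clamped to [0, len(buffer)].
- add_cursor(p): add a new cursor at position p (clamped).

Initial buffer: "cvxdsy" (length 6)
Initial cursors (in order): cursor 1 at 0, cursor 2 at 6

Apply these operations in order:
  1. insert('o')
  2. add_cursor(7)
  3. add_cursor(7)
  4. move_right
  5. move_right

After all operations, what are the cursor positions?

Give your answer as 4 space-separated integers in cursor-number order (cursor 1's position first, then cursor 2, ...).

After op 1 (insert('o')): buffer="ocvxdsyo" (len 8), cursors c1@1 c2@8, authorship 1......2
After op 2 (add_cursor(7)): buffer="ocvxdsyo" (len 8), cursors c1@1 c3@7 c2@8, authorship 1......2
After op 3 (add_cursor(7)): buffer="ocvxdsyo" (len 8), cursors c1@1 c3@7 c4@7 c2@8, authorship 1......2
After op 4 (move_right): buffer="ocvxdsyo" (len 8), cursors c1@2 c2@8 c3@8 c4@8, authorship 1......2
After op 5 (move_right): buffer="ocvxdsyo" (len 8), cursors c1@3 c2@8 c3@8 c4@8, authorship 1......2

Answer: 3 8 8 8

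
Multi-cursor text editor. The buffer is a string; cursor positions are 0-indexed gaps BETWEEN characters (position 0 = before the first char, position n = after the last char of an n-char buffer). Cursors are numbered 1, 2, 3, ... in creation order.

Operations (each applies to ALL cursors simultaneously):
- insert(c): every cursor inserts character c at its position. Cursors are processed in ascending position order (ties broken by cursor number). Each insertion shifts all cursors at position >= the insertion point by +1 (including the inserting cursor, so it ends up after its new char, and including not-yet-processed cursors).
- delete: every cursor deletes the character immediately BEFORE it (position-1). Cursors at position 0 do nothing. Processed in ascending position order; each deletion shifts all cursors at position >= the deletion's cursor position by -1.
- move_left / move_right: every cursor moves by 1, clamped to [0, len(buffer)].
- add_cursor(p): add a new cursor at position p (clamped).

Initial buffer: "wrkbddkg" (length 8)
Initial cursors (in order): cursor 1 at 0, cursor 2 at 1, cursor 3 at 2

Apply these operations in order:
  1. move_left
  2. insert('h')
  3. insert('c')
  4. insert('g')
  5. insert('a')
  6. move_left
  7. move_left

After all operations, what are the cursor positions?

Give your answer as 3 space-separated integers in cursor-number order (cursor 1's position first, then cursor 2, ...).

After op 1 (move_left): buffer="wrkbddkg" (len 8), cursors c1@0 c2@0 c3@1, authorship ........
After op 2 (insert('h')): buffer="hhwhrkbddkg" (len 11), cursors c1@2 c2@2 c3@4, authorship 12.3.......
After op 3 (insert('c')): buffer="hhccwhcrkbddkg" (len 14), cursors c1@4 c2@4 c3@7, authorship 1212.33.......
After op 4 (insert('g')): buffer="hhccggwhcgrkbddkg" (len 17), cursors c1@6 c2@6 c3@10, authorship 121212.333.......
After op 5 (insert('a')): buffer="hhccggaawhcgarkbddkg" (len 20), cursors c1@8 c2@8 c3@13, authorship 12121212.3333.......
After op 6 (move_left): buffer="hhccggaawhcgarkbddkg" (len 20), cursors c1@7 c2@7 c3@12, authorship 12121212.3333.......
After op 7 (move_left): buffer="hhccggaawhcgarkbddkg" (len 20), cursors c1@6 c2@6 c3@11, authorship 12121212.3333.......

Answer: 6 6 11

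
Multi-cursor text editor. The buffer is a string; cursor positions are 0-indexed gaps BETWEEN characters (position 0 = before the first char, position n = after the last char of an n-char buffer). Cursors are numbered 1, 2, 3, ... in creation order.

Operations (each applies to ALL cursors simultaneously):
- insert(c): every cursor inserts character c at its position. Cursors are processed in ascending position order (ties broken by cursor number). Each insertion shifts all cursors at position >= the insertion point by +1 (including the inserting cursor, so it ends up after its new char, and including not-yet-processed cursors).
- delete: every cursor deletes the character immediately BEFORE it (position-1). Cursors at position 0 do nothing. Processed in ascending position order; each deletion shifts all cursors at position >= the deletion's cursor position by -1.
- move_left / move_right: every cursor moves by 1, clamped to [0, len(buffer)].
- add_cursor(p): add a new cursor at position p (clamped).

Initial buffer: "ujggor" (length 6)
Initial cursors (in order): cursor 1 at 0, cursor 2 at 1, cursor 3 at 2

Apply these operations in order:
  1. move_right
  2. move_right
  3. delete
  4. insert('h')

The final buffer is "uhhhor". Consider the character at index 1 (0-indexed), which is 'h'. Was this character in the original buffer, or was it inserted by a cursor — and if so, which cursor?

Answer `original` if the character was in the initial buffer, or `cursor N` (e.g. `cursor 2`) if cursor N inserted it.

After op 1 (move_right): buffer="ujggor" (len 6), cursors c1@1 c2@2 c3@3, authorship ......
After op 2 (move_right): buffer="ujggor" (len 6), cursors c1@2 c2@3 c3@4, authorship ......
After op 3 (delete): buffer="uor" (len 3), cursors c1@1 c2@1 c3@1, authorship ...
After op 4 (insert('h')): buffer="uhhhor" (len 6), cursors c1@4 c2@4 c3@4, authorship .123..
Authorship (.=original, N=cursor N): . 1 2 3 . .
Index 1: author = 1

Answer: cursor 1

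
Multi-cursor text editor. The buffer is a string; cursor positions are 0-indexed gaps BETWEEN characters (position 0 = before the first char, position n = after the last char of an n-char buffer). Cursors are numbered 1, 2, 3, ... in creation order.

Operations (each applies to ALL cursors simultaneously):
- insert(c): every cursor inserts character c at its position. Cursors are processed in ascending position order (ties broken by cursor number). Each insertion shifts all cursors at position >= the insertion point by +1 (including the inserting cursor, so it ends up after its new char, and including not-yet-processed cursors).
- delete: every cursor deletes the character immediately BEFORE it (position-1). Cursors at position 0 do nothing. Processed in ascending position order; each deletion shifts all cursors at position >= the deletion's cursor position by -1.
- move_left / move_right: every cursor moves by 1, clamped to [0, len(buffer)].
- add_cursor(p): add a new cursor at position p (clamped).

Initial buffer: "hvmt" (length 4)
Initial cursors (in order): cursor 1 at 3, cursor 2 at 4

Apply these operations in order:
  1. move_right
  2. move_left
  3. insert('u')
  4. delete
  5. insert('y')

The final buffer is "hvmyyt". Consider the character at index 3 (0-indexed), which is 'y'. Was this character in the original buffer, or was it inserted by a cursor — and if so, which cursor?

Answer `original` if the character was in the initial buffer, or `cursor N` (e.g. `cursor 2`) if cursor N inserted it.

Answer: cursor 1

Derivation:
After op 1 (move_right): buffer="hvmt" (len 4), cursors c1@4 c2@4, authorship ....
After op 2 (move_left): buffer="hvmt" (len 4), cursors c1@3 c2@3, authorship ....
After op 3 (insert('u')): buffer="hvmuut" (len 6), cursors c1@5 c2@5, authorship ...12.
After op 4 (delete): buffer="hvmt" (len 4), cursors c1@3 c2@3, authorship ....
After op 5 (insert('y')): buffer="hvmyyt" (len 6), cursors c1@5 c2@5, authorship ...12.
Authorship (.=original, N=cursor N): . . . 1 2 .
Index 3: author = 1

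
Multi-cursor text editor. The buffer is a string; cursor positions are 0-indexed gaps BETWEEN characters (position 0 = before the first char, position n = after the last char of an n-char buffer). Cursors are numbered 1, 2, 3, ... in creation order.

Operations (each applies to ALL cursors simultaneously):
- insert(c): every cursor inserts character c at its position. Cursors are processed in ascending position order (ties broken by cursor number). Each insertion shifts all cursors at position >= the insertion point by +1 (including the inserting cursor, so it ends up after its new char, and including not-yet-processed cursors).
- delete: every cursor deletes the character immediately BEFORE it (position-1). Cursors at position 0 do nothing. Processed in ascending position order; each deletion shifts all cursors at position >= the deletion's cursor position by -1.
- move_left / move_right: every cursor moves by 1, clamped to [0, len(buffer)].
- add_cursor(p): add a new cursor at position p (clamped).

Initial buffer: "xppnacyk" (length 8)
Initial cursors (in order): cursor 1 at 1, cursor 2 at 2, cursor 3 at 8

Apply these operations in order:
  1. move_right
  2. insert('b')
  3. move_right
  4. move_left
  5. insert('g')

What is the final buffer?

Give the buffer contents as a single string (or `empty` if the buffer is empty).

After op 1 (move_right): buffer="xppnacyk" (len 8), cursors c1@2 c2@3 c3@8, authorship ........
After op 2 (insert('b')): buffer="xpbpbnacykb" (len 11), cursors c1@3 c2@5 c3@11, authorship ..1.2.....3
After op 3 (move_right): buffer="xpbpbnacykb" (len 11), cursors c1@4 c2@6 c3@11, authorship ..1.2.....3
After op 4 (move_left): buffer="xpbpbnacykb" (len 11), cursors c1@3 c2@5 c3@10, authorship ..1.2.....3
After op 5 (insert('g')): buffer="xpbgpbgnacykgb" (len 14), cursors c1@4 c2@7 c3@13, authorship ..11.22.....33

Answer: xpbgpbgnacykgb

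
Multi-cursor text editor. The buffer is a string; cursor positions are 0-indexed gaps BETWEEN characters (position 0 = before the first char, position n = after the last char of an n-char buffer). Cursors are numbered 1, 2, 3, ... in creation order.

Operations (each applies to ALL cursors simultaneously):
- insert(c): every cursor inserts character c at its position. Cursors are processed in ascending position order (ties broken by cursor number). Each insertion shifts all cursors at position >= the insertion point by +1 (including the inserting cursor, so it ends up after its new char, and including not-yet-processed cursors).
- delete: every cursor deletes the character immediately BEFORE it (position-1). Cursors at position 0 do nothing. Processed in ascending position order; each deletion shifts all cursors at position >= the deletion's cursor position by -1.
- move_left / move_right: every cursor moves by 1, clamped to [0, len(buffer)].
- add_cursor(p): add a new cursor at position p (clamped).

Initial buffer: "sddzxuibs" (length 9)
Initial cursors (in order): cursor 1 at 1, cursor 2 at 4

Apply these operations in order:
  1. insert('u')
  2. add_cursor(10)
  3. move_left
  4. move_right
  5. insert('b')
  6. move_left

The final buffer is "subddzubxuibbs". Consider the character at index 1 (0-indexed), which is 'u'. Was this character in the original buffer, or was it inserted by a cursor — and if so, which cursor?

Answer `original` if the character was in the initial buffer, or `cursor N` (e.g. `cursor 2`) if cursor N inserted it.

After op 1 (insert('u')): buffer="suddzuxuibs" (len 11), cursors c1@2 c2@6, authorship .1...2.....
After op 2 (add_cursor(10)): buffer="suddzuxuibs" (len 11), cursors c1@2 c2@6 c3@10, authorship .1...2.....
After op 3 (move_left): buffer="suddzuxuibs" (len 11), cursors c1@1 c2@5 c3@9, authorship .1...2.....
After op 4 (move_right): buffer="suddzuxuibs" (len 11), cursors c1@2 c2@6 c3@10, authorship .1...2.....
After op 5 (insert('b')): buffer="subddzubxuibbs" (len 14), cursors c1@3 c2@8 c3@13, authorship .11...22....3.
After op 6 (move_left): buffer="subddzubxuibbs" (len 14), cursors c1@2 c2@7 c3@12, authorship .11...22....3.
Authorship (.=original, N=cursor N): . 1 1 . . . 2 2 . . . . 3 .
Index 1: author = 1

Answer: cursor 1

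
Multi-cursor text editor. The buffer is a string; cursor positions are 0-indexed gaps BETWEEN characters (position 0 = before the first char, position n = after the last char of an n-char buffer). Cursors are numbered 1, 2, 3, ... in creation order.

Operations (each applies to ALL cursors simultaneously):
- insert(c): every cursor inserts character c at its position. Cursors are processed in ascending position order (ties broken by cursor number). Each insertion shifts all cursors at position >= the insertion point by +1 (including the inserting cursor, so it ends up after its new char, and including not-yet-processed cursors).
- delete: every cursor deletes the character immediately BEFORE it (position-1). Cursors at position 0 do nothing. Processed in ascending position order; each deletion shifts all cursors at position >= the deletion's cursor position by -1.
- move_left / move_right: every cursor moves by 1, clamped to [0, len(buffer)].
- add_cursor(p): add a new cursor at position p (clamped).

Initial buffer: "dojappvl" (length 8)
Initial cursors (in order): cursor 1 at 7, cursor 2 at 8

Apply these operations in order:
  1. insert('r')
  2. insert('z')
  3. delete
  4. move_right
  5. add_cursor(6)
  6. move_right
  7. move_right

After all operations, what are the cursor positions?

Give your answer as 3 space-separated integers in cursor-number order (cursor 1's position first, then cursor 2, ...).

Answer: 10 10 8

Derivation:
After op 1 (insert('r')): buffer="dojappvrlr" (len 10), cursors c1@8 c2@10, authorship .......1.2
After op 2 (insert('z')): buffer="dojappvrzlrz" (len 12), cursors c1@9 c2@12, authorship .......11.22
After op 3 (delete): buffer="dojappvrlr" (len 10), cursors c1@8 c2@10, authorship .......1.2
After op 4 (move_right): buffer="dojappvrlr" (len 10), cursors c1@9 c2@10, authorship .......1.2
After op 5 (add_cursor(6)): buffer="dojappvrlr" (len 10), cursors c3@6 c1@9 c2@10, authorship .......1.2
After op 6 (move_right): buffer="dojappvrlr" (len 10), cursors c3@7 c1@10 c2@10, authorship .......1.2
After op 7 (move_right): buffer="dojappvrlr" (len 10), cursors c3@8 c1@10 c2@10, authorship .......1.2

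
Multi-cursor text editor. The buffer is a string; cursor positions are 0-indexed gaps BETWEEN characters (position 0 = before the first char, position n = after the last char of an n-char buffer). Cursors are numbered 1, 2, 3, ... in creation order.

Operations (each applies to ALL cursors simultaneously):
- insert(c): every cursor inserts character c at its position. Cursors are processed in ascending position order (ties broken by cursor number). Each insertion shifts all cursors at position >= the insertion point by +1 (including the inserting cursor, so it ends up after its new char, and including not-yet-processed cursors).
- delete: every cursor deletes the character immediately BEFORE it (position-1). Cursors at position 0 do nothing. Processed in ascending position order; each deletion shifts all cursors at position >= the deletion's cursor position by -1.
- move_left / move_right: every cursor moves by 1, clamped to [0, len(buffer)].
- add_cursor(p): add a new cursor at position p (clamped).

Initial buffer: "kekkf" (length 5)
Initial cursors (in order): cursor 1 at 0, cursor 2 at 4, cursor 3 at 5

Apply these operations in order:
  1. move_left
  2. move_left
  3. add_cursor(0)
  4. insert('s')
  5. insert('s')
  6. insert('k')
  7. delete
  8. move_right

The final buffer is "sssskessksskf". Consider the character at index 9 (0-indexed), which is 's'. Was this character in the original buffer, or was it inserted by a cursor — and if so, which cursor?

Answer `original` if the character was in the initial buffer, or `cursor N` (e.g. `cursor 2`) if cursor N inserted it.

Answer: cursor 3

Derivation:
After op 1 (move_left): buffer="kekkf" (len 5), cursors c1@0 c2@3 c3@4, authorship .....
After op 2 (move_left): buffer="kekkf" (len 5), cursors c1@0 c2@2 c3@3, authorship .....
After op 3 (add_cursor(0)): buffer="kekkf" (len 5), cursors c1@0 c4@0 c2@2 c3@3, authorship .....
After op 4 (insert('s')): buffer="sskeskskf" (len 9), cursors c1@2 c4@2 c2@5 c3@7, authorship 14..2.3..
After op 5 (insert('s')): buffer="sssskessksskf" (len 13), cursors c1@4 c4@4 c2@8 c3@11, authorship 1414..22.33..
After op 6 (insert('k')): buffer="sssskkkesskksskkf" (len 17), cursors c1@6 c4@6 c2@11 c3@15, authorship 141414..222.333..
After op 7 (delete): buffer="sssskessksskf" (len 13), cursors c1@4 c4@4 c2@8 c3@11, authorship 1414..22.33..
After op 8 (move_right): buffer="sssskessksskf" (len 13), cursors c1@5 c4@5 c2@9 c3@12, authorship 1414..22.33..
Authorship (.=original, N=cursor N): 1 4 1 4 . . 2 2 . 3 3 . .
Index 9: author = 3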